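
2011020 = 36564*55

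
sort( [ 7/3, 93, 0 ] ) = [0, 7/3, 93] 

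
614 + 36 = 650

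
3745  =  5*749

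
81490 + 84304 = 165794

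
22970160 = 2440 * 9414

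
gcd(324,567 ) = 81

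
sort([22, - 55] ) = [ - 55, 22] 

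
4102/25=4102/25=164.08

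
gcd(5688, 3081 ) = 237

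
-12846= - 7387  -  5459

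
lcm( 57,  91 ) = 5187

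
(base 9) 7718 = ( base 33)57b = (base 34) 4v9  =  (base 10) 5687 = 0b1011000110111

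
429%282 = 147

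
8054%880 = 134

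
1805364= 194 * 9306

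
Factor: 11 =11^1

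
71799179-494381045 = - 422581866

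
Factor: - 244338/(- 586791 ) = 2^1*3^( - 2 )*103^ ( - 1 )*193^1 = 386/927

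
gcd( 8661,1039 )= 1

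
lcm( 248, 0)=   0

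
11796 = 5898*2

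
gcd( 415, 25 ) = 5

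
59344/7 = 8477 + 5/7 = 8477.71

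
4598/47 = 4598/47  =  97.83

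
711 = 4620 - 3909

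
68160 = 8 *8520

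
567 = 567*1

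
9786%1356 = 294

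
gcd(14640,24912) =48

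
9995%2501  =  2492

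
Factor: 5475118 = 2^1 * 11^1*248869^1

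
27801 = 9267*3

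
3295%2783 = 512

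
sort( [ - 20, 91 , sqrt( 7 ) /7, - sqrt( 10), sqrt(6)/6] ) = [  -  20, - sqrt( 10) , sqrt(7)/7, sqrt(6)/6, 91 ]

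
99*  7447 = 737253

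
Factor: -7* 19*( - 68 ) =9044 = 2^2*7^1*17^1*19^1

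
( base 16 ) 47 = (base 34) 23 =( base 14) 51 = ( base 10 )71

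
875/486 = 875/486 = 1.80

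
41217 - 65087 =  - 23870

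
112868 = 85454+27414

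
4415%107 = 28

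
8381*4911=41159091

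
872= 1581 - 709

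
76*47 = 3572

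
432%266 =166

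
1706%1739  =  1706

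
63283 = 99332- 36049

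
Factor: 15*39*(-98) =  - 57330 =- 2^1*3^2 * 5^1*7^2 * 13^1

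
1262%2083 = 1262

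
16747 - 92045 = -75298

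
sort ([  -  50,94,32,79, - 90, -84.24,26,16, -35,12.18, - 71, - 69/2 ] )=[ - 90, - 84.24, - 71,  -  50 , - 35,-69/2 , 12.18  ,  16,26, 32,  79, 94 ] 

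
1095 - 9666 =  - 8571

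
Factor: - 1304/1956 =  - 2^1*3^( - 1 )=- 2/3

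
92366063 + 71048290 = 163414353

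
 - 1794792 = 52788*(-34 )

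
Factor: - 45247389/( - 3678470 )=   2^( - 1 ) *3^1 * 5^( - 1 )*11^1*73^( - 1) * 719^1*1907^1*5039^( - 1 )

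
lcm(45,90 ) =90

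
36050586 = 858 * 42017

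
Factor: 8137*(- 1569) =  -  3^1 * 79^1 * 103^1*523^1 = -  12766953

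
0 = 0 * 50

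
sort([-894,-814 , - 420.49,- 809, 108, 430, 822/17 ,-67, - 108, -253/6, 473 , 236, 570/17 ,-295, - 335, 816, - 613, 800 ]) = [- 894,-814,-809, - 613,-420.49, - 335, - 295, - 108,-67,-253/6, 570/17 , 822/17, 108,236, 430, 473, 800, 816]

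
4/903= 4/903 = 0.00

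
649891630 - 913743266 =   -  263851636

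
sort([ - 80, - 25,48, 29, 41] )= [-80, - 25, 29 , 41 , 48] 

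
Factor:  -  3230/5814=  - 3^( - 2) * 5^1 =-5/9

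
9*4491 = 40419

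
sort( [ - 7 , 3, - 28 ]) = [ - 28, - 7,3]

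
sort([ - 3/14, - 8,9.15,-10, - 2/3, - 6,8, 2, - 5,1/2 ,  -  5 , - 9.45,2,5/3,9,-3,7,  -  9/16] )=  [ -10,-9.45, - 8, -6,-5, - 5,-3,- 2/3 , - 9/16, - 3/14,1/2,5/3,2, 2,7, 8,9, 9.15] 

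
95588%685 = 373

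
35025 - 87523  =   - 52498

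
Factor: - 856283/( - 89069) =29^1*29527^1*89069^( - 1)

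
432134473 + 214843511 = 646977984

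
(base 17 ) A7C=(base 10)3021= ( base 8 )5715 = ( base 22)657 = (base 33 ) 2pi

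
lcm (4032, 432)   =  12096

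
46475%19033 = 8409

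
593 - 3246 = - 2653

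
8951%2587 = 1190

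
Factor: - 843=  -3^1 * 281^1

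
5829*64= 373056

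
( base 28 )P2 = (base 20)1F2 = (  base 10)702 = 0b1010111110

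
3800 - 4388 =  - 588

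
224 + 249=473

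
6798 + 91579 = 98377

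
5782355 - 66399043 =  - 60616688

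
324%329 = 324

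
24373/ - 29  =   - 841+16/29 = -840.45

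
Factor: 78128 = 2^4* 19^1*257^1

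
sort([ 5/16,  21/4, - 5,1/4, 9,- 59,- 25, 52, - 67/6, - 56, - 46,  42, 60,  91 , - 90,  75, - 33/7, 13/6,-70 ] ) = [- 90,-70, -59 ,- 56, - 46,  -  25 ,-67/6,-5 , - 33/7 , 1/4, 5/16, 13/6,  21/4,9 , 42,52 , 60,75, 91 ]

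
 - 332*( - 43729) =14518028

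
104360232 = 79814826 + 24545406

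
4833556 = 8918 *542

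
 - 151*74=-11174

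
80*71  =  5680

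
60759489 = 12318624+48440865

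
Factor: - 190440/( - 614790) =2^2*3^(  -  3 )*11^( - 1)*23^1= 92/297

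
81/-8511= - 27/2837 = -0.01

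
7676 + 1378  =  9054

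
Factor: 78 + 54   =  2^2*3^1*11^1 = 132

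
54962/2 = 27481 = 27481.00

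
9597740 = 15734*610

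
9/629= 9/629 = 0.01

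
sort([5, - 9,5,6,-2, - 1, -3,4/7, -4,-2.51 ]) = [-9, - 4, - 3,-2.51, - 2, -1, 4/7, 5, 5,6]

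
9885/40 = 1977/8 = 247.12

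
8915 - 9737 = - 822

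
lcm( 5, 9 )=45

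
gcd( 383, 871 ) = 1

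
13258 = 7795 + 5463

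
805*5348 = 4305140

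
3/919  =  3/919= 0.00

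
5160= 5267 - 107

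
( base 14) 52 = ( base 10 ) 72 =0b1001000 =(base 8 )110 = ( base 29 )2E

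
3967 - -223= 4190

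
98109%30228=7425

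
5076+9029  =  14105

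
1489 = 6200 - 4711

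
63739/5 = 12747 + 4/5 =12747.80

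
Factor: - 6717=-3^1 * 2239^1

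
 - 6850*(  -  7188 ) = 49237800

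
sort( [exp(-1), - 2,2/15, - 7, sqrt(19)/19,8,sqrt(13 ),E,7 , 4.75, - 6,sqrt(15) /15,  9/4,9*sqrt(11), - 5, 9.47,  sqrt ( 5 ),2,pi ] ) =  [-7,-6,  -  5, - 2, 2/15,sqrt( 19 ) /19,sqrt(15 ) /15 , exp(  -  1), 2,sqrt(5 ),9/4,E , pi,sqrt( 13 ), 4.75, 7,8,  9.47, 9*sqrt (11 )]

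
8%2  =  0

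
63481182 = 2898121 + 60583061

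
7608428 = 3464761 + 4143667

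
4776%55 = 46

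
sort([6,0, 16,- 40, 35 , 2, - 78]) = [-78,  -  40,0, 2, 6, 16,35 ]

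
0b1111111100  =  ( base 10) 1020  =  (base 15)480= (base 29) 165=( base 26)1D6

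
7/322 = 1/46  =  0.02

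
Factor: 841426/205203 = 898/219  =  2^1*3^( - 1)*73^( - 1)*  449^1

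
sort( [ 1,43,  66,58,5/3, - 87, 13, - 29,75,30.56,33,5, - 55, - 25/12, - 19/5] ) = [-87, - 55 , - 29, - 19/5 ,-25/12 , 1,5/3,5, 13,30.56,33,43,58, 66, 75]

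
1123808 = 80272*14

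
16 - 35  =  - 19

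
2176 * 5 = 10880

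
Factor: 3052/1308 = 3^( - 1 )*7^1 = 7/3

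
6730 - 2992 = 3738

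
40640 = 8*5080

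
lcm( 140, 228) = 7980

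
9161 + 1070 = 10231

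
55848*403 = 22506744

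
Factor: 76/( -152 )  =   - 2^( - 1)=- 1/2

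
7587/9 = 843 = 843.00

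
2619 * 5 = 13095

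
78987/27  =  2925 + 4/9 = 2925.44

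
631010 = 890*709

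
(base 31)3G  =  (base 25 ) 49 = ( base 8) 155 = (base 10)109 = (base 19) 5e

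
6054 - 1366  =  4688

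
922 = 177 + 745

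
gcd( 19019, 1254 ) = 209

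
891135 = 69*12915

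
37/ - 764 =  - 1 + 727/764 = - 0.05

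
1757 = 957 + 800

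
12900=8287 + 4613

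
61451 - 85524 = -24073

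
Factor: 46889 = 46889^1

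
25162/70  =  12581/35 = 359.46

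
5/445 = 1/89  =  0.01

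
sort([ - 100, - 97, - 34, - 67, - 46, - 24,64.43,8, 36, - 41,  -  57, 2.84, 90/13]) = [ - 100, - 97, - 67, - 57, - 46 , - 41,  -  34,  -  24,2.84,90/13,  8,36,64.43 ]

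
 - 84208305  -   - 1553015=-82655290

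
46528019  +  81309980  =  127837999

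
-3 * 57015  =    -  171045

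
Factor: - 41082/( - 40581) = 2^1*3^( - 4)  *41^1 = 82/81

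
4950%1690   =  1570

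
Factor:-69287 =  - 193^1*359^1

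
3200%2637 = 563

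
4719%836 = 539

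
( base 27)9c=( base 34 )7H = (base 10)255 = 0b11111111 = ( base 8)377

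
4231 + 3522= 7753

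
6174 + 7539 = 13713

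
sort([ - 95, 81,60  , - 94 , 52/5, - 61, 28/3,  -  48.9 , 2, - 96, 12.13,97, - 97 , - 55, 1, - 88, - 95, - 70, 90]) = [ - 97, - 96 ,-95, - 95, - 94,-88, - 70, - 61,-55, - 48.9, 1, 2, 28/3 , 52/5,12.13, 60,81,90, 97 ] 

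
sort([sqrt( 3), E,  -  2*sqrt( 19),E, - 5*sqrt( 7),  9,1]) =[ - 5*sqrt( 7 ), - 2*sqrt( 19),1,  sqrt( 3),E, E, 9] 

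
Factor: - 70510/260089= - 2^1*5^1*11^1*641^1 * 260089^( - 1)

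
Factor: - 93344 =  - 2^5*2917^1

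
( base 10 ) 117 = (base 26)4d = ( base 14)85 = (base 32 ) 3L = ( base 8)165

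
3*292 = 876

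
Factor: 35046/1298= 27 = 3^3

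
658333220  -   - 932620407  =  1590953627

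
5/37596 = 5/37596 = 0.00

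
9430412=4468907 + 4961505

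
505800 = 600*843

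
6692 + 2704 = 9396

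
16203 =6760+9443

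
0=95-95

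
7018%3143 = 732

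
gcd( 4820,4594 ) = 2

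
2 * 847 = 1694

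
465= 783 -318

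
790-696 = 94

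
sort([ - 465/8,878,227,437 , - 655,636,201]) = [ - 655,-465/8,201, 227, 437,636, 878]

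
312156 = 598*522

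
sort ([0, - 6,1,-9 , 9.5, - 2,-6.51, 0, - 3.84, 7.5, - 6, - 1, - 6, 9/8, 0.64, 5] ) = [ - 9, - 6.51, - 6, - 6,  -  6, - 3.84,- 2,  -  1, 0, 0,0.64,1, 9/8, 5,7.5, 9.5]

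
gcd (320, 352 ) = 32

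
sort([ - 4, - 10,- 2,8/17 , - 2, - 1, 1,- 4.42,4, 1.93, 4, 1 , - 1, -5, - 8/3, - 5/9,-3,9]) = [ - 10  , - 5, -4.42, - 4,  -  3,- 8/3,- 2,- 2, - 1, - 1, - 5/9, 8/17, 1, 1, 1.93,  4,4, 9]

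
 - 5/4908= - 5/4908= - 0.00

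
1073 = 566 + 507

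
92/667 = 4/29=0.14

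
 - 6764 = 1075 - 7839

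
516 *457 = 235812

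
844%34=28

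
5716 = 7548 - 1832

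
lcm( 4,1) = 4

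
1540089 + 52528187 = 54068276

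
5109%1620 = 249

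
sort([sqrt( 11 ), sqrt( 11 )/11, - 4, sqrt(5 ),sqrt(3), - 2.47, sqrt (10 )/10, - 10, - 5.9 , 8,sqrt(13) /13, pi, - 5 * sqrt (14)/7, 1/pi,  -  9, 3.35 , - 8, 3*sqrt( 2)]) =[- 10, - 9, - 8, - 5.9,-4, - 5 * sqrt(14) /7,-2.47,sqrt(13 )/13, sqrt( 11 ) /11, sqrt( 10 ) /10, 1/pi, sqrt(3 ), sqrt( 5), pi, sqrt ( 11 ),3.35,3 * sqrt(2), 8 ] 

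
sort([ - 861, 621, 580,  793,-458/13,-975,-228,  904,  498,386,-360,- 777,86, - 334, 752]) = [ - 975,-861,-777, - 360, - 334,-228,- 458/13 , 86,386 , 498,580 , 621,752, 793,904]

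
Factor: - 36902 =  - 2^1*18451^1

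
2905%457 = 163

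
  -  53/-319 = 53/319 = 0.17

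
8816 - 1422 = 7394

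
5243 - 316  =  4927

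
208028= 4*52007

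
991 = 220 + 771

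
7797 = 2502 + 5295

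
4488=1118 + 3370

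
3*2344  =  7032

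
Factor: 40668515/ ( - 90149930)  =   - 2^( - 1 )*13^(-1)*41^1 * 43^( - 1)*283^1 * 701^1*16127^(-1) = - 8133703/18029986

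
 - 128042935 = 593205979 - 721248914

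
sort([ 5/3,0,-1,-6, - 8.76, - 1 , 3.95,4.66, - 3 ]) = [-8.76,-6,  -  3,  -  1,  -  1,0,5/3,3.95,4.66]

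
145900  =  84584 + 61316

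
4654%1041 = 490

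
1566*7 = 10962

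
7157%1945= 1322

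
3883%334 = 209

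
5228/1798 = 2614/899 = 2.91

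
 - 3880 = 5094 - 8974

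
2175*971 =2111925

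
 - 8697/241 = -8697/241 =- 36.09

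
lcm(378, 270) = 1890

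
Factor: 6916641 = 3^1*257^1*  8971^1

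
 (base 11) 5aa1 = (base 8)17450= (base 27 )APB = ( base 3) 101221102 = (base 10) 7976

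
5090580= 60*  84843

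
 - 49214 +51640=2426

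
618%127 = 110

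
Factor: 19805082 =2^1*3^1 * 11^1*109^1 * 2753^1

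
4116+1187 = 5303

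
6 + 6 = 12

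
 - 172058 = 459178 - 631236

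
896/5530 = 64/395 = 0.16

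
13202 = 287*46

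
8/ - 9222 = - 4/4611 = - 0.00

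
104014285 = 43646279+60368006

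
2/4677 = 2/4677 = 0.00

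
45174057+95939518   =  141113575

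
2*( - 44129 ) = - 88258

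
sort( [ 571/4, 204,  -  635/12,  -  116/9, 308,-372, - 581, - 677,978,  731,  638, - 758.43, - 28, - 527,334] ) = [ - 758.43,-677, -581, -527, - 372, - 635/12, - 28, - 116/9,571/4, 204, 308,334, 638, 731,978 ]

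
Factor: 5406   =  2^1*3^1*17^1*53^1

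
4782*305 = 1458510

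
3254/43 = 3254/43 = 75.67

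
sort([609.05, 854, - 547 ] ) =[-547, 609.05, 854]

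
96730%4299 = 2152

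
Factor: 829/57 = 3^(-1 )*19^( - 1)*829^1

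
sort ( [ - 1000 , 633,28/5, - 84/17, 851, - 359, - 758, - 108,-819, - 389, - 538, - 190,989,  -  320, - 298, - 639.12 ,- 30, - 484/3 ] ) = [ - 1000,  -  819, - 758, - 639.12, - 538, - 389,-359, - 320, - 298,  -  190 , - 484/3, - 108, - 30,-84/17, 28/5, 633 , 851, 989 ] 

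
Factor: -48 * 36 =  - 1728 = -2^6*3^3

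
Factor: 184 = 2^3 * 23^1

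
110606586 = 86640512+23966074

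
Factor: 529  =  23^2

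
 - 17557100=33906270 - 51463370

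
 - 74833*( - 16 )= 1197328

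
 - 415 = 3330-3745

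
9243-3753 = 5490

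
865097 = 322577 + 542520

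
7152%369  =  141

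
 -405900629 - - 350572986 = - 55327643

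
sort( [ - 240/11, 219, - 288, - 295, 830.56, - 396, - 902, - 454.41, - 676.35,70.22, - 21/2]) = [ - 902, - 676.35, - 454.41,- 396, - 295,  -  288 , - 240/11 ,- 21/2, 70.22, 219,830.56 ]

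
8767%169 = 148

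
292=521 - 229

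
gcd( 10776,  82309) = 1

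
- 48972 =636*(-77)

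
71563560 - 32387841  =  39175719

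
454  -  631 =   -  177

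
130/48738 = 65/24369 = 0.00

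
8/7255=8/7255 = 0.00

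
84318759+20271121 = 104589880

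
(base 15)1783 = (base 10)5073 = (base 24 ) 8J9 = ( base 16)13d1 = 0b1001111010001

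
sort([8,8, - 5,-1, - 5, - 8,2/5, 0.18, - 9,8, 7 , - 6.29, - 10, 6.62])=[ - 10, - 9,-8, - 6.29,  -  5, - 5, - 1,0.18,2/5, 6.62 , 7,8,8, 8 ] 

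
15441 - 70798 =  - 55357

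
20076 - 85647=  - 65571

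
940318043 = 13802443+926515600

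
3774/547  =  6+492/547  =  6.90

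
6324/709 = 6324/709 = 8.92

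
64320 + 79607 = 143927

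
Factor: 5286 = 2^1 * 3^1* 881^1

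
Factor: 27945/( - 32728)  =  -2^(-3 )*3^5*5^1*23^1*4091^( - 1 ) 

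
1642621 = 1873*877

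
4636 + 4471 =9107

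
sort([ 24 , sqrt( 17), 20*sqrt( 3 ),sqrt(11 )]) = [ sqrt( 11 ), sqrt(17),24,20*sqrt(3) ]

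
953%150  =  53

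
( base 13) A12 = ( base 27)294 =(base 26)2df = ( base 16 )6a9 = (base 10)1705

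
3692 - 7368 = - 3676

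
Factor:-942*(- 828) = 2^3* 3^3*23^1*157^1 = 779976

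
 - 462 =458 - 920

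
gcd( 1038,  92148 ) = 6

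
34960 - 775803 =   -  740843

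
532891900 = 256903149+275988751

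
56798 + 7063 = 63861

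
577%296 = 281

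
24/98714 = 12/49357 = 0.00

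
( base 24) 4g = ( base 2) 1110000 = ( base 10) 112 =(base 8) 160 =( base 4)1300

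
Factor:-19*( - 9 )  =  171 = 3^2*19^1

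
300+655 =955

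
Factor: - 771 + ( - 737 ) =  -  2^2*13^1*29^1  =  -1508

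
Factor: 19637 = 73^1 * 269^1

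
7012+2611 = 9623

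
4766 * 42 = 200172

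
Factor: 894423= 3^1 * 281^1*1061^1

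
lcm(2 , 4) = 4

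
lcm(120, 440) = 1320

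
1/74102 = 1/74102 =0.00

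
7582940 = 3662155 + 3920785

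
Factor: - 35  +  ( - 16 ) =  -3^1*17^1  =  - 51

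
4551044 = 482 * 9442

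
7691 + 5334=13025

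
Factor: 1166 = 2^1 * 11^1*53^1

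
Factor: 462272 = 2^6 *31^1*233^1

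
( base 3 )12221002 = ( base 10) 4322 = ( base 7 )15413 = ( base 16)10e2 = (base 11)327A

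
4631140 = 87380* 53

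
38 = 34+4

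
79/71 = 79/71 =1.11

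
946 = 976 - 30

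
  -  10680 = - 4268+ - 6412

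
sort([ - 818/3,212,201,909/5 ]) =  [ - 818/3,909/5,201 , 212] 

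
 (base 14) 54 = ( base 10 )74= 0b1001010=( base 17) 46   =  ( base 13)59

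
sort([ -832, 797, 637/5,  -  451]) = [-832, - 451, 637/5, 797]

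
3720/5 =744 = 744.00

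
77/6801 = 77/6801 = 0.01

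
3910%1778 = 354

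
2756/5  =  551 +1/5 = 551.20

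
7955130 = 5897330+2057800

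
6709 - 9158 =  - 2449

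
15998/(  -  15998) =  - 1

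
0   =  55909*0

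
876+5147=6023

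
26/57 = 26/57 = 0.46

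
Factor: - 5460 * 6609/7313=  - 36085140/7313 = - 2^2*3^2*5^1*7^1*13^1*71^(  -  1 )*103^(  -  1)*2203^1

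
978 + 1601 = 2579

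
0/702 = 0= 0.00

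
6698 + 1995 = 8693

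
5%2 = 1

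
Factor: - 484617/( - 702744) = 2^(-3) * 89^(  -  1)*491^1=491/712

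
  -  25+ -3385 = -3410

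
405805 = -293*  ( - 1385)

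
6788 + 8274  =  15062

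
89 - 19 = 70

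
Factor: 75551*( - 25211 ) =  - 1904716261 = - 7^1*17^1*43^1* 251^1* 1483^1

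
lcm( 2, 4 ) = 4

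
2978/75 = 2978/75 = 39.71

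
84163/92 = 914 + 75/92 = 914.82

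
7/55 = 7/55 = 0.13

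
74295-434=73861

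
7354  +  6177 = 13531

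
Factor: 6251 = 7^1*19^1*47^1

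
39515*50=1975750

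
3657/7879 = 3657/7879 = 0.46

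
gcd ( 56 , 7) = 7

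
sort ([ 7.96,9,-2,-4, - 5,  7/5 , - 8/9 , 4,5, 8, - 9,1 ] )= [  -  9, - 5, - 4, - 2, - 8/9, 1, 7/5,4,5,7.96,8, 9]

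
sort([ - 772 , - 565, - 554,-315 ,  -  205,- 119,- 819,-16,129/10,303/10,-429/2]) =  [ - 819,-772, - 565, - 554 ,-315, - 429/2, - 205, -119, - 16, 129/10, 303/10 ]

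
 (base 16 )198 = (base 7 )1122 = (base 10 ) 408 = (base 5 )3113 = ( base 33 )CC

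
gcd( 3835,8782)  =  1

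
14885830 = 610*24403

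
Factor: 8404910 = 2^1*5^1*840491^1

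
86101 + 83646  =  169747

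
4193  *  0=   0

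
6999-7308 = -309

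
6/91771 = 6/91771 = 0.00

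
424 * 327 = 138648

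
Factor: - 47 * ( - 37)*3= 5217 =3^1*37^1*47^1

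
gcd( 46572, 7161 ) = 3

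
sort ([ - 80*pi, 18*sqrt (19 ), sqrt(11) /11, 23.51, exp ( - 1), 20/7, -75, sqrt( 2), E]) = [ - 80*pi, - 75, sqrt (11) /11, exp( -1), sqrt (2 ),E,20/7, 23.51, 18*sqrt( 19)] 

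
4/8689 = 4/8689 = 0.00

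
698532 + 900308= 1598840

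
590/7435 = 118/1487 = 0.08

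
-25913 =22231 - 48144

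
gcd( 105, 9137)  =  1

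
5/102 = 5/102= 0.05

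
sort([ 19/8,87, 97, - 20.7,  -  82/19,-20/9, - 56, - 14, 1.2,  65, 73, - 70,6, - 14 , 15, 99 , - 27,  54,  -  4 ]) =[  -  70,-56 ,-27, - 20.7,-14, - 14,- 82/19,  -  4, - 20/9, 1.2, 19/8,6,15, 54,65,73, 87,97,99 ]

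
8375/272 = 8375/272 = 30.79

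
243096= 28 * 8682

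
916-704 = 212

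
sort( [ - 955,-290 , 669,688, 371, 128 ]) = [ - 955,-290,128, 371,669, 688]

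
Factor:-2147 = -19^1*113^1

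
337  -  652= - 315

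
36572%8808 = 1340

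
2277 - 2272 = 5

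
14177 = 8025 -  - 6152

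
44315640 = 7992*5545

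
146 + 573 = 719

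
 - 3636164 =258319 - 3894483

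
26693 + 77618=104311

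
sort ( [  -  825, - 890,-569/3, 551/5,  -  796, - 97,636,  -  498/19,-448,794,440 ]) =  [-890, - 825, - 796, - 448, - 569/3, - 97, - 498/19, 551/5,440,636,794]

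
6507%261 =243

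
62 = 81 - 19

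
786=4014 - 3228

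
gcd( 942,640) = 2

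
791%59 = 24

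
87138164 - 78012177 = 9125987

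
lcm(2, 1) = 2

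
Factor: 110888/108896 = 2^( - 2)*41^( - 1)*167^1 = 167/164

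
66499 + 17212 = 83711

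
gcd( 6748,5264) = 28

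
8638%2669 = 631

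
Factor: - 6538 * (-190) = 2^2*5^1*7^1*19^1*467^1 = 1242220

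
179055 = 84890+94165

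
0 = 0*571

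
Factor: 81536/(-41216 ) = - 91/46 = - 2^( - 1 )*7^1*13^1 * 23^( - 1 )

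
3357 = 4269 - 912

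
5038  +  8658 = 13696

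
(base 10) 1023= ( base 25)1fn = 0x3ff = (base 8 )1777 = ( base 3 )1101220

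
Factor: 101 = 101^1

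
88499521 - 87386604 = 1112917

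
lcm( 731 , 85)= 3655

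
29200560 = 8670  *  3368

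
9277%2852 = 721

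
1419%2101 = 1419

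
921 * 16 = 14736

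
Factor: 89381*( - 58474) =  - 5226464594 = -2^1 * 13^2*173^1 * 89381^1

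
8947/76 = 8947/76 = 117.72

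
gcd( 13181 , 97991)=1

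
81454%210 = 184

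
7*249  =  1743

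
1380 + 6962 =8342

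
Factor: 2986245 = 3^2*5^1*66361^1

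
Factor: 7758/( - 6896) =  - 9/8 = - 2^(  -  3)*3^2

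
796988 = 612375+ 184613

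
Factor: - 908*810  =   - 735480 = -2^3 * 3^4*5^1*227^1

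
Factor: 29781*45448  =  2^3*3^3*13^1*19^1*23^1*1103^1 = 1353486888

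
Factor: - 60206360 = - 2^3*5^1 * 157^1*9587^1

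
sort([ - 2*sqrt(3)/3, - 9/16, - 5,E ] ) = [ - 5, - 2*sqrt( 3 )/3,-9/16,E ] 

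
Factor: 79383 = 3^1* 47^1*563^1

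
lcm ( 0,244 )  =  0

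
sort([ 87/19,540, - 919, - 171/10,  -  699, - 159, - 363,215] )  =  [ - 919, - 699, - 363, - 159, - 171/10, 87/19,215,540] 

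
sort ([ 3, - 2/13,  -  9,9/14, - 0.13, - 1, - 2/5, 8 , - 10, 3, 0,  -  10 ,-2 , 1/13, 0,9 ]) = [-10,  -  10, - 9 , - 2, - 1, - 2/5, - 2/13, - 0.13, 0,0,1/13,9/14,3, 3, 8, 9] 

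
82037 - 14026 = 68011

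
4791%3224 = 1567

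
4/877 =4/877 = 0.00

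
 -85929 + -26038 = -111967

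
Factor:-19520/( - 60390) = 2^5*3^(-2)*11^( - 1) = 32/99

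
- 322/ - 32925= 322/32925=0.01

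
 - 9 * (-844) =7596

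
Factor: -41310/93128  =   - 20655/46564=-2^( - 2)* 3^5* 5^1 * 7^( - 1) * 17^1* 1663^ ( - 1 )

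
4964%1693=1578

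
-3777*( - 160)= 604320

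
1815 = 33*55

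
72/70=36/35= 1.03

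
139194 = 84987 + 54207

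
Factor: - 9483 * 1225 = - 3^1*5^2*7^2 * 29^1*109^1= - 11616675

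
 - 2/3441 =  - 1 + 3439/3441 = - 0.00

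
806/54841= 806/54841 =0.01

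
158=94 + 64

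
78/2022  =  13/337= 0.04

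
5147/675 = 5147/675 = 7.63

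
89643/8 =89643/8= 11205.38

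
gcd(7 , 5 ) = 1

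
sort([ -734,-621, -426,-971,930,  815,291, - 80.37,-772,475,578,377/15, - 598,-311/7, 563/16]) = [ - 971, - 772, - 734,-621,- 598, - 426,-80.37, - 311/7,377/15, 563/16,291, 475,578,815, 930 ] 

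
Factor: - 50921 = - 13^1*3917^1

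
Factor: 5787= 3^2*643^1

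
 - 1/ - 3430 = 1/3430  =  0.00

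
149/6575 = 149/6575 = 0.02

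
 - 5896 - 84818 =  - 90714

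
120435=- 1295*(  -  93 )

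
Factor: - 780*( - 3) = 2^2*3^2*5^1*13^1= 2340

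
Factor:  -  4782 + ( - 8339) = -13121= - 13121^1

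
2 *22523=45046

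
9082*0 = 0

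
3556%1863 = 1693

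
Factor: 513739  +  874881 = 1388620  =  2^2 * 5^1 * 69431^1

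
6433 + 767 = 7200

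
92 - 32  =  60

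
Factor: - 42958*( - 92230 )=2^2*5^1*23^1 * 47^1*401^1*457^1 = 3962016340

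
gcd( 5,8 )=1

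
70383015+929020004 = 999403019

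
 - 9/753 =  - 3/251 = - 0.01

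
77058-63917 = 13141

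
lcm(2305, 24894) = 124470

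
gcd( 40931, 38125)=61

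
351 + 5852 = 6203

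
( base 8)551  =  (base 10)361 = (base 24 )f1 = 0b101101001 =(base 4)11221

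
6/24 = 1/4=0.25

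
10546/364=28 + 177/182 = 28.97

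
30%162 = 30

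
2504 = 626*4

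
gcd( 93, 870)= 3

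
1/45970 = 1/45970 = 0.00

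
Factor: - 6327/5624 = - 9/8 = - 2^ ( - 3 ) * 3^2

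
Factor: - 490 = -2^1*5^1*7^2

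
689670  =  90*7663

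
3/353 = 3/353 = 0.01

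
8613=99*87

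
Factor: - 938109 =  - 3^1*312703^1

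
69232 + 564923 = 634155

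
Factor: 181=181^1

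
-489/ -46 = 489/46 = 10.63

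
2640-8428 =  - 5788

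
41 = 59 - 18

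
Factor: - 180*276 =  - 49680 = - 2^4 * 3^3*5^1*23^1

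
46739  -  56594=-9855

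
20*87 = 1740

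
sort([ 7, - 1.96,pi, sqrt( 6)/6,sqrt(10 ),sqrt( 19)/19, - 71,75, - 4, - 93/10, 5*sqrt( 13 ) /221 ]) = [-71, - 93/10, - 4, - 1.96,5*sqrt(13)/221,sqrt( 19)/19,sqrt( 6) /6, pi, sqrt (10 ),7,75] 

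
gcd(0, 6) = 6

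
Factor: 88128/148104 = 72/121  =  2^3*3^2*11^( - 2 ) 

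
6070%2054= 1962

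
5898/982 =6 + 3/491 =6.01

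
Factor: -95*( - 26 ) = 2^1*5^1 *13^1  *19^1 =2470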